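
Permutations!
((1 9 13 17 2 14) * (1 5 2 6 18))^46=((1 9 13 17 6 18)(2 14 5))^46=(1 6 13)(2 14 5)(9 18 17)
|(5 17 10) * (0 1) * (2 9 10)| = 10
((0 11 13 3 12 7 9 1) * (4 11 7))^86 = (0 9)(1 7)(3 12 4 11 13) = ((0 7 9 1)(3 12 4 11 13))^86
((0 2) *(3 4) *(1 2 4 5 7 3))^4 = (3 5 7)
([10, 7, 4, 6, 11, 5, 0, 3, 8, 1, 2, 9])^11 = (0 10 2 4 11 9 1 7 3 6)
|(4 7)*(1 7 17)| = 4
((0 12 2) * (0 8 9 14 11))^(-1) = (0 11 14 9 8 2 12)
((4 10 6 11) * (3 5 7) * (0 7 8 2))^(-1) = (0 2 8 5 3 7)(4 11 6 10)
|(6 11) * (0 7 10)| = |(0 7 10)(6 11)| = 6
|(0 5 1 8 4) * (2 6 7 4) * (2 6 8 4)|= |(0 5 1 4)(2 8 6 7)|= 4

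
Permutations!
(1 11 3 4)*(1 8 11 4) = (1 4 8 11 3) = [0, 4, 2, 1, 8, 5, 6, 7, 11, 9, 10, 3]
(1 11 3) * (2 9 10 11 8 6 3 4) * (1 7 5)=(1 8 6 3 7 5)(2 9 10 11 4)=[0, 8, 9, 7, 2, 1, 3, 5, 6, 10, 11, 4]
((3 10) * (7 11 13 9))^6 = (7 13)(9 11)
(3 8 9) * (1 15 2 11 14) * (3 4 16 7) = (1 15 2 11 14)(3 8 9 4 16 7) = [0, 15, 11, 8, 16, 5, 6, 3, 9, 4, 10, 14, 12, 13, 1, 2, 7]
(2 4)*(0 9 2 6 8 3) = (0 9 2 4 6 8 3) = [9, 1, 4, 0, 6, 5, 8, 7, 3, 2]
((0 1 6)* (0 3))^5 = (0 1 6 3)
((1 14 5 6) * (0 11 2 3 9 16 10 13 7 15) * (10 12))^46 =((0 11 2 3 9 16 12 10 13 7 15)(1 14 5 6))^46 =(0 2 9 12 13 15 11 3 16 10 7)(1 5)(6 14)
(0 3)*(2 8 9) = (0 3)(2 8 9) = [3, 1, 8, 0, 4, 5, 6, 7, 9, 2]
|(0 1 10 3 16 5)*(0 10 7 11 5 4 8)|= 10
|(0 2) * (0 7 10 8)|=|(0 2 7 10 8)|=5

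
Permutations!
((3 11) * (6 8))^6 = (11)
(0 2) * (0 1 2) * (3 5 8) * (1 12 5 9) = (1 2 12 5 8 3 9) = [0, 2, 12, 9, 4, 8, 6, 7, 3, 1, 10, 11, 5]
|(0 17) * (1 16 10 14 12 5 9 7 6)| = |(0 17)(1 16 10 14 12 5 9 7 6)| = 18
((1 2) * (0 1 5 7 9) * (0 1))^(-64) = ((1 2 5 7 9))^(-64) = (1 2 5 7 9)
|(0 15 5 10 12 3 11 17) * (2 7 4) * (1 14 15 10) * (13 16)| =|(0 10 12 3 11 17)(1 14 15 5)(2 7 4)(13 16)| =12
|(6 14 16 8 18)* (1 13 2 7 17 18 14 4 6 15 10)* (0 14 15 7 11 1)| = |(0 14 16 8 15 10)(1 13 2 11)(4 6)(7 17 18)| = 12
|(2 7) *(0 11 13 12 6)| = 10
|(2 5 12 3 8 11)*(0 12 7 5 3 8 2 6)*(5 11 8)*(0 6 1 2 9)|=9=|(0 12 5 7 11 1 2 3 9)|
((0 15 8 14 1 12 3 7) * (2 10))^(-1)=(0 7 3 12 1 14 8 15)(2 10)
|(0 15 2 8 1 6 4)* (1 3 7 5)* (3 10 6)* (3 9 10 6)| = 6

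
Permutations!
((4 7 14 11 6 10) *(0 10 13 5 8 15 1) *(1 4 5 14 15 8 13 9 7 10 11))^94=(0 14 5 4 7 6)(1 13 10 15 9 11)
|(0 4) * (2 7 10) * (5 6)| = 6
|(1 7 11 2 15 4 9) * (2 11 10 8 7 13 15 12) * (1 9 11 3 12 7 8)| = 10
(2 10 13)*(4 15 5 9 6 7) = [0, 1, 10, 3, 15, 9, 7, 4, 8, 6, 13, 11, 12, 2, 14, 5] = (2 10 13)(4 15 5 9 6 7)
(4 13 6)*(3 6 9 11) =(3 6 4 13 9 11) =[0, 1, 2, 6, 13, 5, 4, 7, 8, 11, 10, 3, 12, 9]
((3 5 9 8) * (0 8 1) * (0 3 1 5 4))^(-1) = ((0 8 1 3 4)(5 9))^(-1) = (0 4 3 1 8)(5 9)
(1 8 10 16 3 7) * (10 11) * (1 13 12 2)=(1 8 11 10 16 3 7 13 12 2)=[0, 8, 1, 7, 4, 5, 6, 13, 11, 9, 16, 10, 2, 12, 14, 15, 3]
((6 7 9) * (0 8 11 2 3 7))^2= (0 11 3 9)(2 7 6 8)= ((0 8 11 2 3 7 9 6))^2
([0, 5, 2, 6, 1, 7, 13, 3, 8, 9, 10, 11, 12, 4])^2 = (1 7 6 4 5 3 13)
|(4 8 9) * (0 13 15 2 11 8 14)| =9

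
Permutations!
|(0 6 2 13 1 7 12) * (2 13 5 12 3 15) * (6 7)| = |(0 7 3 15 2 5 12)(1 6 13)| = 21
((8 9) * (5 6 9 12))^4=(5 12 8 9 6)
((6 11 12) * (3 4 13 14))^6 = ((3 4 13 14)(6 11 12))^6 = (3 13)(4 14)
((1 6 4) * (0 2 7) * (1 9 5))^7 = (0 2 7)(1 4 5 6 9)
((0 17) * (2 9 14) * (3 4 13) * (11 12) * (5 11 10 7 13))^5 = (0 17)(2 14 9)(3 10 5 13 12 4 7 11)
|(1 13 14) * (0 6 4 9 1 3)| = 8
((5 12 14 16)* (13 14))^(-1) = ((5 12 13 14 16))^(-1) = (5 16 14 13 12)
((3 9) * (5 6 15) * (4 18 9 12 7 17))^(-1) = (3 9 18 4 17 7 12)(5 15 6)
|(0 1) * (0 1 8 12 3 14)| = |(0 8 12 3 14)| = 5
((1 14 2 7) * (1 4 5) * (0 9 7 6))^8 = (0 6 2 14 1 5 4 7 9)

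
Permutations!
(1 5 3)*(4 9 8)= (1 5 3)(4 9 8)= [0, 5, 2, 1, 9, 3, 6, 7, 4, 8]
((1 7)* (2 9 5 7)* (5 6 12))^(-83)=((1 2 9 6 12 5 7))^(-83)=(1 2 9 6 12 5 7)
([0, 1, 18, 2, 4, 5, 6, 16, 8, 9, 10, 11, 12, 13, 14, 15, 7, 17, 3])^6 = [0, 1, 2, 3, 4, 5, 6, 7, 8, 9, 10, 11, 12, 13, 14, 15, 16, 17, 18]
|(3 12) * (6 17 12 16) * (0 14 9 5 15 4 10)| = 35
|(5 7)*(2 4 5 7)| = 3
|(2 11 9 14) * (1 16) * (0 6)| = |(0 6)(1 16)(2 11 9 14)| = 4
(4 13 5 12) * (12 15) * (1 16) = (1 16)(4 13 5 15 12) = [0, 16, 2, 3, 13, 15, 6, 7, 8, 9, 10, 11, 4, 5, 14, 12, 1]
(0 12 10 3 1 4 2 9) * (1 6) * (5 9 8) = [12, 4, 8, 6, 2, 9, 1, 7, 5, 0, 3, 11, 10] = (0 12 10 3 6 1 4 2 8 5 9)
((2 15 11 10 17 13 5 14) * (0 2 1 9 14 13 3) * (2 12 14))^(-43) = ((0 12 14 1 9 2 15 11 10 17 3)(5 13))^(-43) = (0 12 14 1 9 2 15 11 10 17 3)(5 13)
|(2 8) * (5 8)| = 3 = |(2 5 8)|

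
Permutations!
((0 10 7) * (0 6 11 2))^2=(0 7 11)(2 10 6)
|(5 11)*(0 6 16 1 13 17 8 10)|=|(0 6 16 1 13 17 8 10)(5 11)|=8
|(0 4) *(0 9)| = |(0 4 9)| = 3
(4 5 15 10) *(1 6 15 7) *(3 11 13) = [0, 6, 2, 11, 5, 7, 15, 1, 8, 9, 4, 13, 12, 3, 14, 10] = (1 6 15 10 4 5 7)(3 11 13)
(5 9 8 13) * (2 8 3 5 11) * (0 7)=[7, 1, 8, 5, 4, 9, 6, 0, 13, 3, 10, 2, 12, 11]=(0 7)(2 8 13 11)(3 5 9)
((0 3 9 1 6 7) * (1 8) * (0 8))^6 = (9)(1 7)(6 8)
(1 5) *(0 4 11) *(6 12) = (0 4 11)(1 5)(6 12) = [4, 5, 2, 3, 11, 1, 12, 7, 8, 9, 10, 0, 6]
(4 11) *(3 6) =(3 6)(4 11) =[0, 1, 2, 6, 11, 5, 3, 7, 8, 9, 10, 4]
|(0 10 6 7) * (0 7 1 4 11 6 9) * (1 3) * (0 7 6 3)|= 20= |(0 10 9 7 6)(1 4 11 3)|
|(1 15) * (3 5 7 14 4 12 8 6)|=8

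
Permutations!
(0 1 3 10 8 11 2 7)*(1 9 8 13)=(0 9 8 11 2 7)(1 3 10 13)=[9, 3, 7, 10, 4, 5, 6, 0, 11, 8, 13, 2, 12, 1]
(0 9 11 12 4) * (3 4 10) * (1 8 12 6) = (0 9 11 6 1 8 12 10 3 4) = [9, 8, 2, 4, 0, 5, 1, 7, 12, 11, 3, 6, 10]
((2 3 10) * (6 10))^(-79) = ((2 3 6 10))^(-79) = (2 3 6 10)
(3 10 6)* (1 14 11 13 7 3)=[0, 14, 2, 10, 4, 5, 1, 3, 8, 9, 6, 13, 12, 7, 11]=(1 14 11 13 7 3 10 6)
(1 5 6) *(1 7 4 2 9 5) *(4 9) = (2 4)(5 6 7 9) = [0, 1, 4, 3, 2, 6, 7, 9, 8, 5]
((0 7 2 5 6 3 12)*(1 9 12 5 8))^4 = (0 1 7 9 2 12 8)(3 5 6)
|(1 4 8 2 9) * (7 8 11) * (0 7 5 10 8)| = |(0 7)(1 4 11 5 10 8 2 9)| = 8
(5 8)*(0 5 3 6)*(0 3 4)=(0 5 8 4)(3 6)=[5, 1, 2, 6, 0, 8, 3, 7, 4]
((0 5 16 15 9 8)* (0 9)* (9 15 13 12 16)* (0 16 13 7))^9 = ((0 5 9 8 15 16 7)(12 13))^9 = (0 9 15 7 5 8 16)(12 13)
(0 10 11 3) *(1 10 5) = (0 5 1 10 11 3) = [5, 10, 2, 0, 4, 1, 6, 7, 8, 9, 11, 3]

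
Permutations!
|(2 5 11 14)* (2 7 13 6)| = |(2 5 11 14 7 13 6)| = 7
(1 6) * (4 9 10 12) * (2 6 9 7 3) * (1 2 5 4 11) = [0, 9, 6, 5, 7, 4, 2, 3, 8, 10, 12, 1, 11] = (1 9 10 12 11)(2 6)(3 5 4 7)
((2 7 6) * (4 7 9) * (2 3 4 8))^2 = (2 8 9)(3 7)(4 6)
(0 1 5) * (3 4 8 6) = [1, 5, 2, 4, 8, 0, 3, 7, 6] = (0 1 5)(3 4 8 6)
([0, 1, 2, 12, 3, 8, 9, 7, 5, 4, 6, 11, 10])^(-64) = [0, 1, 2, 10, 12, 5, 4, 7, 8, 3, 9, 11, 6]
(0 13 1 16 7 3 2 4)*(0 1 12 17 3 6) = (0 13 12 17 3 2 4 1 16 7 6) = [13, 16, 4, 2, 1, 5, 0, 6, 8, 9, 10, 11, 17, 12, 14, 15, 7, 3]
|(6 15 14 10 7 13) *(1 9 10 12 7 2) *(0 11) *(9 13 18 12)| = 24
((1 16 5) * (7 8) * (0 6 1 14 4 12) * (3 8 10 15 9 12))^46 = ((0 6 1 16 5 14 4 3 8 7 10 15 9 12))^46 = (0 5 8 9 1 4 10)(3 15 6 14 7 12 16)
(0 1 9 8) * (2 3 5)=(0 1 9 8)(2 3 5)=[1, 9, 3, 5, 4, 2, 6, 7, 0, 8]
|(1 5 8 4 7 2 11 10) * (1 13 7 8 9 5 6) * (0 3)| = |(0 3)(1 6)(2 11 10 13 7)(4 8)(5 9)| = 10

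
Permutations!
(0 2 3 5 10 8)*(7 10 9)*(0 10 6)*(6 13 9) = (0 2 3 5 6)(7 13 9)(8 10) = [2, 1, 3, 5, 4, 6, 0, 13, 10, 7, 8, 11, 12, 9]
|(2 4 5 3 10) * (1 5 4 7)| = |(1 5 3 10 2 7)| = 6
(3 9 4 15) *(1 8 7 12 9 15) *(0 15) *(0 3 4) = (0 15 4 1 8 7 12 9) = [15, 8, 2, 3, 1, 5, 6, 12, 7, 0, 10, 11, 9, 13, 14, 4]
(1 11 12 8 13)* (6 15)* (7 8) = (1 11 12 7 8 13)(6 15) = [0, 11, 2, 3, 4, 5, 15, 8, 13, 9, 10, 12, 7, 1, 14, 6]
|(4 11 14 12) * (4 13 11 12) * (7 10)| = 10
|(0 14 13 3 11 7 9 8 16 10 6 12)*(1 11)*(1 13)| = 22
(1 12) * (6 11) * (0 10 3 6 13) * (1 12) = (0 10 3 6 11 13) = [10, 1, 2, 6, 4, 5, 11, 7, 8, 9, 3, 13, 12, 0]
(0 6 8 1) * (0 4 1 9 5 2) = (0 6 8 9 5 2)(1 4) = [6, 4, 0, 3, 1, 2, 8, 7, 9, 5]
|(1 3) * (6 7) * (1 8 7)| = |(1 3 8 7 6)| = 5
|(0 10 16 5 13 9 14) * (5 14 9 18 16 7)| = |(0 10 7 5 13 18 16 14)| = 8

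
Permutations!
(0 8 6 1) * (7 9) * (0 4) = (0 8 6 1 4)(7 9) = [8, 4, 2, 3, 0, 5, 1, 9, 6, 7]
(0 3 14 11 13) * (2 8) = (0 3 14 11 13)(2 8) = [3, 1, 8, 14, 4, 5, 6, 7, 2, 9, 10, 13, 12, 0, 11]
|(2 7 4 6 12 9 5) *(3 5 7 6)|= 8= |(2 6 12 9 7 4 3 5)|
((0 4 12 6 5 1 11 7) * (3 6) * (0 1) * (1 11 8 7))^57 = (0 3)(1 8 7 11)(4 6)(5 12)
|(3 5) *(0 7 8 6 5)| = 6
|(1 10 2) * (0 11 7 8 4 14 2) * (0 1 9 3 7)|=14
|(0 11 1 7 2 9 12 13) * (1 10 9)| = |(0 11 10 9 12 13)(1 7 2)| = 6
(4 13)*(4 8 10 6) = (4 13 8 10 6) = [0, 1, 2, 3, 13, 5, 4, 7, 10, 9, 6, 11, 12, 8]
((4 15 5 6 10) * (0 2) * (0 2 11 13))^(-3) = (4 5 10 15 6)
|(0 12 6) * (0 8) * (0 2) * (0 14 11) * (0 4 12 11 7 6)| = 20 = |(0 11 4 12)(2 14 7 6 8)|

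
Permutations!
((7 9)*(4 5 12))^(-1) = (4 12 5)(7 9)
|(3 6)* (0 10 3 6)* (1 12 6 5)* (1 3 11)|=|(0 10 11 1 12 6 5 3)|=8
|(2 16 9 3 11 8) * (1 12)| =|(1 12)(2 16 9 3 11 8)| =6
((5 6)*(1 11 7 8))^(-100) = (11)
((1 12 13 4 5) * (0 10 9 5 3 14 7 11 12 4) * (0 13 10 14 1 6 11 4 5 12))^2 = ((0 14 7 4 3 1 5 6 11)(9 12 10))^2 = (0 7 3 5 11 14 4 1 6)(9 10 12)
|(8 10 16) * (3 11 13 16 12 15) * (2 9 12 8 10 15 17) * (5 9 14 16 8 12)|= 30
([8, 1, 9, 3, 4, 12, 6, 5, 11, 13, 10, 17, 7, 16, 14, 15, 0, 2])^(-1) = [16, 1, 17, 3, 4, 7, 6, 12, 0, 2, 10, 8, 5, 9, 14, 15, 13, 11]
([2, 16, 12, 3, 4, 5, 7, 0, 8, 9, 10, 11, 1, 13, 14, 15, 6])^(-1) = (0 7 6 16 1 12 2)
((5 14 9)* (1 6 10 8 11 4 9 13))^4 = ((1 6 10 8 11 4 9 5 14 13))^4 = (1 11 14 10 9)(4 13 8 5 6)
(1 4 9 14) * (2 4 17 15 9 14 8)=[0, 17, 4, 3, 14, 5, 6, 7, 2, 8, 10, 11, 12, 13, 1, 9, 16, 15]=(1 17 15 9 8 2 4 14)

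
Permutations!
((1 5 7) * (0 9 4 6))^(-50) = (0 4)(1 5 7)(6 9)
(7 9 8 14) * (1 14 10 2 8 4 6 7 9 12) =(1 14 9 4 6 7 12)(2 8 10) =[0, 14, 8, 3, 6, 5, 7, 12, 10, 4, 2, 11, 1, 13, 9]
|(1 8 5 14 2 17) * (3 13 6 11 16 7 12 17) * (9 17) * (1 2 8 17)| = 33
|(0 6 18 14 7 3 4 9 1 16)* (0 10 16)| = 18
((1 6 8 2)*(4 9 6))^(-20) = (1 8 9)(2 6 4)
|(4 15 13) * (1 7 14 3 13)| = 7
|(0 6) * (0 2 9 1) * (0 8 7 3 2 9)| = |(0 6 9 1 8 7 3 2)| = 8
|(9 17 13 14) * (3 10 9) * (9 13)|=|(3 10 13 14)(9 17)|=4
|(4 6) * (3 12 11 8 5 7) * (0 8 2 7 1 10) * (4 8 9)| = |(0 9 4 6 8 5 1 10)(2 7 3 12 11)| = 40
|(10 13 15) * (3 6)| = |(3 6)(10 13 15)| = 6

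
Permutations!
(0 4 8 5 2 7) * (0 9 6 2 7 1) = [4, 0, 1, 3, 8, 7, 2, 9, 5, 6] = (0 4 8 5 7 9 6 2 1)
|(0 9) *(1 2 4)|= |(0 9)(1 2 4)|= 6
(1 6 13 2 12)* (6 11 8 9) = (1 11 8 9 6 13 2 12) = [0, 11, 12, 3, 4, 5, 13, 7, 9, 6, 10, 8, 1, 2]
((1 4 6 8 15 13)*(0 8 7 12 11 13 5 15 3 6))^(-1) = (0 4 1 13 11 12 7 6 3 8)(5 15)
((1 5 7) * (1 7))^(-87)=(7)(1 5)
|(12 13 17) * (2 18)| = |(2 18)(12 13 17)| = 6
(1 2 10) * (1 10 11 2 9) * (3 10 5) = (1 9)(2 11)(3 10 5) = [0, 9, 11, 10, 4, 3, 6, 7, 8, 1, 5, 2]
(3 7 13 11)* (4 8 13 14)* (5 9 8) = (3 7 14 4 5 9 8 13 11) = [0, 1, 2, 7, 5, 9, 6, 14, 13, 8, 10, 3, 12, 11, 4]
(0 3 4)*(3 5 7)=(0 5 7 3 4)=[5, 1, 2, 4, 0, 7, 6, 3]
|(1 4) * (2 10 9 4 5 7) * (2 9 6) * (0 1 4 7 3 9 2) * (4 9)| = 10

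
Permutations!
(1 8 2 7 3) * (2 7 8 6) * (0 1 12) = (0 1 6 2 8 7 3 12) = [1, 6, 8, 12, 4, 5, 2, 3, 7, 9, 10, 11, 0]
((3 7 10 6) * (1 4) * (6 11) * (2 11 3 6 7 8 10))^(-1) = (1 4)(2 7 11)(3 10 8)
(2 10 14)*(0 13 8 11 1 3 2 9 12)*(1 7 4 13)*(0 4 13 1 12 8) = (0 12 4 1 3 2 10 14 9 8 11 7 13) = [12, 3, 10, 2, 1, 5, 6, 13, 11, 8, 14, 7, 4, 0, 9]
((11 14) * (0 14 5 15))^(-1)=(0 15 5 11 14)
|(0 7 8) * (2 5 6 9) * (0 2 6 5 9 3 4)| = 8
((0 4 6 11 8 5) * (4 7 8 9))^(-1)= ((0 7 8 5)(4 6 11 9))^(-1)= (0 5 8 7)(4 9 11 6)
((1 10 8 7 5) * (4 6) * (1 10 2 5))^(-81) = (1 10)(2 8)(4 6)(5 7)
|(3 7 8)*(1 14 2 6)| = 12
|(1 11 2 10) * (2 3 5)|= 6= |(1 11 3 5 2 10)|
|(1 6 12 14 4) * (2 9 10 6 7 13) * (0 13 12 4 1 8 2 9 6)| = |(0 13 9 10)(1 7 12 14)(2 6 4 8)| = 4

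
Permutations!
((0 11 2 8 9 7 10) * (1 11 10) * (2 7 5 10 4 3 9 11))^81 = ((0 4 3 9 5 10)(1 2 8 11 7))^81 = (0 9)(1 2 8 11 7)(3 10)(4 5)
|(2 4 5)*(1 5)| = |(1 5 2 4)| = 4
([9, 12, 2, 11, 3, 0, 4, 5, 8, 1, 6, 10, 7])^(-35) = (0 9 1 12 7 5)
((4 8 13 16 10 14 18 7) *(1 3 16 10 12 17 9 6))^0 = (18)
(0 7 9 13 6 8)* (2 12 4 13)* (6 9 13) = (0 7 13 9 2 12 4 6 8) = [7, 1, 12, 3, 6, 5, 8, 13, 0, 2, 10, 11, 4, 9]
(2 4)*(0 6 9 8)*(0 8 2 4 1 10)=(0 6 9 2 1 10)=[6, 10, 1, 3, 4, 5, 9, 7, 8, 2, 0]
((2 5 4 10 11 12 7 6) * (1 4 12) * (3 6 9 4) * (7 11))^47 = (1 12 2 3 11 5 6)(4 9 7 10)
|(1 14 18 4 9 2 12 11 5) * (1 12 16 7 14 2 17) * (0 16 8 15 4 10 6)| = |(0 16 7 14 18 10 6)(1 2 8 15 4 9 17)(5 12 11)| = 21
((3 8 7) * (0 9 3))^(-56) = (0 7 8 3 9)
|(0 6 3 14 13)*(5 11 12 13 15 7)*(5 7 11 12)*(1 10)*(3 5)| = 20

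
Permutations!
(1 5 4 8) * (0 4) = [4, 5, 2, 3, 8, 0, 6, 7, 1] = (0 4 8 1 5)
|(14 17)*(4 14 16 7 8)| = |(4 14 17 16 7 8)| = 6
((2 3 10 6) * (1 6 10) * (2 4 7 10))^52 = ((1 6 4 7 10 2 3))^52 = (1 7 3 4 2 6 10)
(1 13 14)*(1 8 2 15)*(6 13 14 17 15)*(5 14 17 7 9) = [0, 17, 6, 3, 4, 14, 13, 9, 2, 5, 10, 11, 12, 7, 8, 1, 16, 15] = (1 17 15)(2 6 13 7 9 5 14 8)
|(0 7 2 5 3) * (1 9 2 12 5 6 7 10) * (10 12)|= |(0 12 5 3)(1 9 2 6 7 10)|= 12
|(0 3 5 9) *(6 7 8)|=12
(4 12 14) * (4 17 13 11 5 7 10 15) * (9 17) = (4 12 14 9 17 13 11 5 7 10 15) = [0, 1, 2, 3, 12, 7, 6, 10, 8, 17, 15, 5, 14, 11, 9, 4, 16, 13]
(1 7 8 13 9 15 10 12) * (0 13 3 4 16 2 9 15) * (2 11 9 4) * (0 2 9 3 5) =(0 13 15 10 12 1 7 8 5)(2 4 16 11 3 9) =[13, 7, 4, 9, 16, 0, 6, 8, 5, 2, 12, 3, 1, 15, 14, 10, 11]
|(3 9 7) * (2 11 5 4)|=12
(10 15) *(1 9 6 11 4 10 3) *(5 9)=(1 5 9 6 11 4 10 15 3)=[0, 5, 2, 1, 10, 9, 11, 7, 8, 6, 15, 4, 12, 13, 14, 3]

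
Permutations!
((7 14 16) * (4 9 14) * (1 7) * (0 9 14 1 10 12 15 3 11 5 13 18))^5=(0 14 3)(1 10 5)(4 15 18)(7 12 13)(9 16 11)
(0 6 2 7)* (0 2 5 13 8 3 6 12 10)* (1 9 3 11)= (0 12 10)(1 9 3 6 5 13 8 11)(2 7)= [12, 9, 7, 6, 4, 13, 5, 2, 11, 3, 0, 1, 10, 8]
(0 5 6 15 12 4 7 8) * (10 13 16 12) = (0 5 6 15 10 13 16 12 4 7 8) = [5, 1, 2, 3, 7, 6, 15, 8, 0, 9, 13, 11, 4, 16, 14, 10, 12]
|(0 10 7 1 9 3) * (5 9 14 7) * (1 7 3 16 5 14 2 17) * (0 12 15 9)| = |(0 10 14 3 12 15 9 16 5)(1 2 17)| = 9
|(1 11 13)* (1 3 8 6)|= 6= |(1 11 13 3 8 6)|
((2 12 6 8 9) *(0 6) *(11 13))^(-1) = (0 12 2 9 8 6)(11 13)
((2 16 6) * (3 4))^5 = (2 6 16)(3 4) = ((2 16 6)(3 4))^5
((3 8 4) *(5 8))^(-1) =(3 4 8 5)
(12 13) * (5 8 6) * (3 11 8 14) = [0, 1, 2, 11, 4, 14, 5, 7, 6, 9, 10, 8, 13, 12, 3] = (3 11 8 6 5 14)(12 13)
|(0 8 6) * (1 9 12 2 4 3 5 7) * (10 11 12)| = |(0 8 6)(1 9 10 11 12 2 4 3 5 7)| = 30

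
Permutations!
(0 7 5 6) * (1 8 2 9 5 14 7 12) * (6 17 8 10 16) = (0 12 1 10 16 6)(2 9 5 17 8)(7 14) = [12, 10, 9, 3, 4, 17, 0, 14, 2, 5, 16, 11, 1, 13, 7, 15, 6, 8]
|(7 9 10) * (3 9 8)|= 5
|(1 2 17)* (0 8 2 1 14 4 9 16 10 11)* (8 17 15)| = |(0 17 14 4 9 16 10 11)(2 15 8)| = 24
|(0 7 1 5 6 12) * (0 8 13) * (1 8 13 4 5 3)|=8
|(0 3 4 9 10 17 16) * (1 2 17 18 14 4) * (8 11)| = |(0 3 1 2 17 16)(4 9 10 18 14)(8 11)| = 30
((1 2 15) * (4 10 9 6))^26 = (1 15 2)(4 9)(6 10)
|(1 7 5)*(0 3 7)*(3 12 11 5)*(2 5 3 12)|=4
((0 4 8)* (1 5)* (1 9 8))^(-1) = ((0 4 1 5 9 8))^(-1) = (0 8 9 5 1 4)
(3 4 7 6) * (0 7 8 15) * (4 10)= (0 7 6 3 10 4 8 15)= [7, 1, 2, 10, 8, 5, 3, 6, 15, 9, 4, 11, 12, 13, 14, 0]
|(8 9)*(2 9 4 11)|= |(2 9 8 4 11)|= 5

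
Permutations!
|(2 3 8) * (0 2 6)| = 5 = |(0 2 3 8 6)|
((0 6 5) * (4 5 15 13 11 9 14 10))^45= ((0 6 15 13 11 9 14 10 4 5))^45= (0 9)(4 13)(5 11)(6 14)(10 15)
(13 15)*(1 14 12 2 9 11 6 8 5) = (1 14 12 2 9 11 6 8 5)(13 15) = [0, 14, 9, 3, 4, 1, 8, 7, 5, 11, 10, 6, 2, 15, 12, 13]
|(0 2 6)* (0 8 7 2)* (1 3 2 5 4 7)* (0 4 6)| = 9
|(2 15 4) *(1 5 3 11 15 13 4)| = |(1 5 3 11 15)(2 13 4)| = 15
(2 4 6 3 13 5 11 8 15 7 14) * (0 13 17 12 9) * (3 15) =(0 13 5 11 8 3 17 12 9)(2 4 6 15 7 14) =[13, 1, 4, 17, 6, 11, 15, 14, 3, 0, 10, 8, 9, 5, 2, 7, 16, 12]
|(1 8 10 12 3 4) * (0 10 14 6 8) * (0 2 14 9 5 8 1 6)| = |(0 10 12 3 4 6 1 2 14)(5 8 9)| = 9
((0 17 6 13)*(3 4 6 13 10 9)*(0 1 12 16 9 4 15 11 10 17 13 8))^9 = ((0 13 1 12 16 9 3 15 11 10 4 6 17 8))^9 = (0 10 16 8 11 12 17 15 1 6 3 13 4 9)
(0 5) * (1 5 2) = (0 2 1 5) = [2, 5, 1, 3, 4, 0]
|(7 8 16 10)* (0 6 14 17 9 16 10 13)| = 21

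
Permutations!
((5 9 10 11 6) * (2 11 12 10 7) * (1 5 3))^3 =((1 5 9 7 2 11 6 3)(10 12))^3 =(1 7 6 5 2 3 9 11)(10 12)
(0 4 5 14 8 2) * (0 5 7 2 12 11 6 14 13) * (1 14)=(0 4 7 2 5 13)(1 14 8 12 11 6)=[4, 14, 5, 3, 7, 13, 1, 2, 12, 9, 10, 6, 11, 0, 8]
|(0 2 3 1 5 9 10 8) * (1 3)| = 7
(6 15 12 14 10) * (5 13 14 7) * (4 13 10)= (4 13 14)(5 10 6 15 12 7)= [0, 1, 2, 3, 13, 10, 15, 5, 8, 9, 6, 11, 7, 14, 4, 12]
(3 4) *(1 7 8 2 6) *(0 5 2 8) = [5, 7, 6, 4, 3, 2, 1, 0, 8] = (8)(0 5 2 6 1 7)(3 4)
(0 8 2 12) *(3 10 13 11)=(0 8 2 12)(3 10 13 11)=[8, 1, 12, 10, 4, 5, 6, 7, 2, 9, 13, 3, 0, 11]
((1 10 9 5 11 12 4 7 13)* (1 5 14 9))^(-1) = (1 10)(4 12 11 5 13 7)(9 14)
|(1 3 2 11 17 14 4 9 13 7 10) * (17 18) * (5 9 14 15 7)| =|(1 3 2 11 18 17 15 7 10)(4 14)(5 9 13)| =18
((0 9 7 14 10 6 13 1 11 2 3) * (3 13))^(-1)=(0 3 6 10 14 7 9)(1 13 2 11)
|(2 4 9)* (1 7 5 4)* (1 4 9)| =|(1 7 5 9 2 4)| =6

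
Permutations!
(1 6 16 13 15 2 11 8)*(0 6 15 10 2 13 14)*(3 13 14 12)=[6, 15, 11, 13, 4, 5, 16, 7, 1, 9, 2, 8, 3, 10, 0, 14, 12]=(0 6 16 12 3 13 10 2 11 8 1 15 14)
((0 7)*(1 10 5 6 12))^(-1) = ((0 7)(1 10 5 6 12))^(-1) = (0 7)(1 12 6 5 10)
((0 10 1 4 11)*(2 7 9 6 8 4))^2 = ((0 10 1 2 7 9 6 8 4 11))^2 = (0 1 7 6 4)(2 9 8 11 10)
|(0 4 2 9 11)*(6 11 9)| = 5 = |(0 4 2 6 11)|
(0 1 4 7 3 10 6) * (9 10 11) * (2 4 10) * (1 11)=(0 11 9 2 4 7 3 1 10 6)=[11, 10, 4, 1, 7, 5, 0, 3, 8, 2, 6, 9]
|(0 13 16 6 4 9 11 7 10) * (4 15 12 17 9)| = |(0 13 16 6 15 12 17 9 11 7 10)| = 11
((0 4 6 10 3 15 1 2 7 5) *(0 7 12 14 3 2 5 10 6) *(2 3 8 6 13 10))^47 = ((0 4)(1 5 7 2 12 14 8 6 13 10 3 15))^47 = (0 4)(1 15 3 10 13 6 8 14 12 2 7 5)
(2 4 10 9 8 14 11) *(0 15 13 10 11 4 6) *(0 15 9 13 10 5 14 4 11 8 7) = (0 9 7)(2 6 15 10 13 5 14 11)(4 8) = [9, 1, 6, 3, 8, 14, 15, 0, 4, 7, 13, 2, 12, 5, 11, 10]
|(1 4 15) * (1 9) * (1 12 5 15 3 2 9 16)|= |(1 4 3 2 9 12 5 15 16)|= 9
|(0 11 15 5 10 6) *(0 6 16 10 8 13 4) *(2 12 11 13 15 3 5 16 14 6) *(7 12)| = 12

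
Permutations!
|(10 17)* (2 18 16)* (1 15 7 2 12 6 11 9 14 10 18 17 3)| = |(1 15 7 2 17 18 16 12 6 11 9 14 10 3)| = 14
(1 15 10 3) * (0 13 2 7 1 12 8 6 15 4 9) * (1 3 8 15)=[13, 4, 7, 12, 9, 5, 1, 3, 6, 0, 8, 11, 15, 2, 14, 10]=(0 13 2 7 3 12 15 10 8 6 1 4 9)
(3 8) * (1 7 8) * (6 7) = (1 6 7 8 3) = [0, 6, 2, 1, 4, 5, 7, 8, 3]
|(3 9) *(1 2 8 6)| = 4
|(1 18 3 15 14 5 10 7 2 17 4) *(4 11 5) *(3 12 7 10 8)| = 13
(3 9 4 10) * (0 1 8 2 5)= (0 1 8 2 5)(3 9 4 10)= [1, 8, 5, 9, 10, 0, 6, 7, 2, 4, 3]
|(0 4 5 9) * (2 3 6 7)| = 4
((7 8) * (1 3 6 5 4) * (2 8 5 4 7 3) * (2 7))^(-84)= ((1 7 5 2 8 3 6 4))^(-84)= (1 8)(2 4)(3 7)(5 6)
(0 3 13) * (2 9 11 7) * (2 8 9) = (0 3 13)(7 8 9 11) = [3, 1, 2, 13, 4, 5, 6, 8, 9, 11, 10, 7, 12, 0]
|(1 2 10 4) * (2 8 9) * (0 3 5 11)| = |(0 3 5 11)(1 8 9 2 10 4)| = 12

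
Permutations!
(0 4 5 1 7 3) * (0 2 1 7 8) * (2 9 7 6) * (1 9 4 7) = (0 7 3 4 5 6 2 9 1 8) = [7, 8, 9, 4, 5, 6, 2, 3, 0, 1]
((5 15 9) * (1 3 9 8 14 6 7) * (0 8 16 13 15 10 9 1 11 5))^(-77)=((0 8 14 6 7 11 5 10 9)(1 3)(13 15 16))^(-77)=(0 7 9 6 10 14 5 8 11)(1 3)(13 15 16)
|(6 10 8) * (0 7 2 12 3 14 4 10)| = |(0 7 2 12 3 14 4 10 8 6)| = 10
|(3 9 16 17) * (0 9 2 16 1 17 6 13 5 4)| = |(0 9 1 17 3 2 16 6 13 5 4)| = 11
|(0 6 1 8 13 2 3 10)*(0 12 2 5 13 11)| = |(0 6 1 8 11)(2 3 10 12)(5 13)| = 20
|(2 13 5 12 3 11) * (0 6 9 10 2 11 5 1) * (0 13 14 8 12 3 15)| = |(0 6 9 10 2 14 8 12 15)(1 13)(3 5)| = 18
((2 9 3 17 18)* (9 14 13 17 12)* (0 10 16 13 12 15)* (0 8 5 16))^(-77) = ((0 10)(2 14 12 9 3 15 8 5 16 13 17 18))^(-77) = (0 10)(2 5 12 13 3 18 8 14 16 9 17 15)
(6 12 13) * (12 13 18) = [0, 1, 2, 3, 4, 5, 13, 7, 8, 9, 10, 11, 18, 6, 14, 15, 16, 17, 12] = (6 13)(12 18)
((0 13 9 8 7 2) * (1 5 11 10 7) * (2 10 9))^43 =((0 13 2)(1 5 11 9 8)(7 10))^43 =(0 13 2)(1 9 5 8 11)(7 10)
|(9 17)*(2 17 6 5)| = 5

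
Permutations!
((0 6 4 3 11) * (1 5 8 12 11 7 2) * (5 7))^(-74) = ((0 6 4 3 5 8 12 11)(1 7 2))^(-74) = (0 12 5 4)(1 7 2)(3 6 11 8)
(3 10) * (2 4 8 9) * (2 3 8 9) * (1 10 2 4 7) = [0, 10, 7, 2, 9, 5, 6, 1, 4, 3, 8] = (1 10 8 4 9 3 2 7)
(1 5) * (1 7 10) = (1 5 7 10) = [0, 5, 2, 3, 4, 7, 6, 10, 8, 9, 1]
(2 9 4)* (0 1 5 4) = (0 1 5 4 2 9) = [1, 5, 9, 3, 2, 4, 6, 7, 8, 0]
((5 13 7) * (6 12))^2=((5 13 7)(6 12))^2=(5 7 13)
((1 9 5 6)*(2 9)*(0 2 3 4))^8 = (9)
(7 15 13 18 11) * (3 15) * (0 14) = (0 14)(3 15 13 18 11 7) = [14, 1, 2, 15, 4, 5, 6, 3, 8, 9, 10, 7, 12, 18, 0, 13, 16, 17, 11]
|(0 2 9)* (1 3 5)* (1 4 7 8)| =|(0 2 9)(1 3 5 4 7 8)| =6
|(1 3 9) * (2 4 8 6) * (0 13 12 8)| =|(0 13 12 8 6 2 4)(1 3 9)| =21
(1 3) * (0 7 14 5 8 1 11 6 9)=[7, 3, 2, 11, 4, 8, 9, 14, 1, 0, 10, 6, 12, 13, 5]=(0 7 14 5 8 1 3 11 6 9)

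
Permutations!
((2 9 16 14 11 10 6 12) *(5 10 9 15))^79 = (2 15 5 10 6 12)(9 11 14 16)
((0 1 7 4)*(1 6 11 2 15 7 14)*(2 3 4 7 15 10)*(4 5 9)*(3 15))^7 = ((0 6 11 15 3 5 9 4)(1 14)(2 10))^7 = (0 4 9 5 3 15 11 6)(1 14)(2 10)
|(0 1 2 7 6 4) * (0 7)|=|(0 1 2)(4 7 6)|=3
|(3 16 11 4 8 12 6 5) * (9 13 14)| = 24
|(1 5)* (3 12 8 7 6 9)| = |(1 5)(3 12 8 7 6 9)| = 6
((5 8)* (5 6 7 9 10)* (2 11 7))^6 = (2 8 10 7)(5 9 11 6) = ((2 11 7 9 10 5 8 6))^6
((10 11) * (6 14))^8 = ((6 14)(10 11))^8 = (14)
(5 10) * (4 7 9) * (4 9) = [0, 1, 2, 3, 7, 10, 6, 4, 8, 9, 5] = (4 7)(5 10)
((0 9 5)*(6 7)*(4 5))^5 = (0 9 4 5)(6 7)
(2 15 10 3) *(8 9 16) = [0, 1, 15, 2, 4, 5, 6, 7, 9, 16, 3, 11, 12, 13, 14, 10, 8] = (2 15 10 3)(8 9 16)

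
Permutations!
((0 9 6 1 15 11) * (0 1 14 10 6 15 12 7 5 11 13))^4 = ((0 9 15 13)(1 12 7 5 11)(6 14 10))^4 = (15)(1 11 5 7 12)(6 14 10)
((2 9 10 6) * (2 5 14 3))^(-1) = ((2 9 10 6 5 14 3))^(-1) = (2 3 14 5 6 10 9)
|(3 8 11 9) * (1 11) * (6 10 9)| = 7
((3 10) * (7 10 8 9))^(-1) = (3 10 7 9 8)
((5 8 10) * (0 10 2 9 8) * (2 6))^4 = (0 10 5)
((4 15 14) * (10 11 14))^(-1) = (4 14 11 10 15)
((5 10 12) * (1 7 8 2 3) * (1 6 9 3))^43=((1 7 8 2)(3 6 9)(5 10 12))^43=(1 2 8 7)(3 6 9)(5 10 12)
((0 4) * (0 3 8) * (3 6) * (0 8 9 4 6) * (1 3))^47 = (0 4 9 3 1 6)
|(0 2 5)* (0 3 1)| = |(0 2 5 3 1)| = 5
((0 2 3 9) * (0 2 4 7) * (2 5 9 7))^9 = ((0 4 2 3 7)(5 9))^9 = (0 7 3 2 4)(5 9)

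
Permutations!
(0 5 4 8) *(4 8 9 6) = [5, 1, 2, 3, 9, 8, 4, 7, 0, 6] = (0 5 8)(4 9 6)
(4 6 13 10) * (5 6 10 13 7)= (13)(4 10)(5 6 7)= [0, 1, 2, 3, 10, 6, 7, 5, 8, 9, 4, 11, 12, 13]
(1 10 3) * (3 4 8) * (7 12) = (1 10 4 8 3)(7 12) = [0, 10, 2, 1, 8, 5, 6, 12, 3, 9, 4, 11, 7]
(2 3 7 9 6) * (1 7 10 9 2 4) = (1 7 2 3 10 9 6 4) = [0, 7, 3, 10, 1, 5, 4, 2, 8, 6, 9]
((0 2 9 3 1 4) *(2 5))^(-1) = ((0 5 2 9 3 1 4))^(-1) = (0 4 1 3 9 2 5)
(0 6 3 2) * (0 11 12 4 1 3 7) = (0 6 7)(1 3 2 11 12 4) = [6, 3, 11, 2, 1, 5, 7, 0, 8, 9, 10, 12, 4]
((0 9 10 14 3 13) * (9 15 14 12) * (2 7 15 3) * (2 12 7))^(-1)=((0 3 13)(7 15 14 12 9 10))^(-1)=(0 13 3)(7 10 9 12 14 15)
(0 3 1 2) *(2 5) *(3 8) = (0 8 3 1 5 2) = [8, 5, 0, 1, 4, 2, 6, 7, 3]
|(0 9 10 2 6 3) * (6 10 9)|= |(0 6 3)(2 10)|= 6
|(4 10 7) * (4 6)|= 4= |(4 10 7 6)|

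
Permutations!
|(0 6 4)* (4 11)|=|(0 6 11 4)|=4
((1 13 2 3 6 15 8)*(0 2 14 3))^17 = ((0 2)(1 13 14 3 6 15 8))^17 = (0 2)(1 3 8 14 15 13 6)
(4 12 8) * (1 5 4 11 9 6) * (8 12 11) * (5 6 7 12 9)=[0, 6, 2, 3, 11, 4, 1, 12, 8, 7, 10, 5, 9]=(1 6)(4 11 5)(7 12 9)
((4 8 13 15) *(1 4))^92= (1 8 15 4 13)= ((1 4 8 13 15))^92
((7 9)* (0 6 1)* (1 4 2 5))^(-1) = (0 1 5 2 4 6)(7 9) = ((0 6 4 2 5 1)(7 9))^(-1)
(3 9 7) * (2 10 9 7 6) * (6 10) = (2 6)(3 7)(9 10) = [0, 1, 6, 7, 4, 5, 2, 3, 8, 10, 9]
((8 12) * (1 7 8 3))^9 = (1 3 12 8 7)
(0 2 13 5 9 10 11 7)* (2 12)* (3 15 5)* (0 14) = [12, 1, 13, 15, 4, 9, 6, 14, 8, 10, 11, 7, 2, 3, 0, 5] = (0 12 2 13 3 15 5 9 10 11 7 14)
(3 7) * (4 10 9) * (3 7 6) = (3 6)(4 10 9) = [0, 1, 2, 6, 10, 5, 3, 7, 8, 4, 9]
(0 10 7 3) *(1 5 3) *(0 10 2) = [2, 5, 0, 10, 4, 3, 6, 1, 8, 9, 7] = (0 2)(1 5 3 10 7)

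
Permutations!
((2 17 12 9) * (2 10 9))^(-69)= ((2 17 12)(9 10))^(-69)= (17)(9 10)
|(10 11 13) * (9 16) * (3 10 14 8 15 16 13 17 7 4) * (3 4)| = |(3 10 11 17 7)(8 15 16 9 13 14)| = 30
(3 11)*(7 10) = [0, 1, 2, 11, 4, 5, 6, 10, 8, 9, 7, 3] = (3 11)(7 10)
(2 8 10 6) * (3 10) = [0, 1, 8, 10, 4, 5, 2, 7, 3, 9, 6] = (2 8 3 10 6)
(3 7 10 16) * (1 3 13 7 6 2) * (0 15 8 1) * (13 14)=(0 15 8 1 3 6 2)(7 10 16 14 13)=[15, 3, 0, 6, 4, 5, 2, 10, 1, 9, 16, 11, 12, 7, 13, 8, 14]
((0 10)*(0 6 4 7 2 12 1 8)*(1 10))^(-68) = (0 1 8)(2 4 10)(6 12 7)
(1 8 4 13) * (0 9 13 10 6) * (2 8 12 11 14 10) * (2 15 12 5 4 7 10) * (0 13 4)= (0 9 4 15 12 11 14 2 8 7 10 6 13 1 5)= [9, 5, 8, 3, 15, 0, 13, 10, 7, 4, 6, 14, 11, 1, 2, 12]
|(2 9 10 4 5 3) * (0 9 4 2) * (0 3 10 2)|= 6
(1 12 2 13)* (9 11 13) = (1 12 2 9 11 13) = [0, 12, 9, 3, 4, 5, 6, 7, 8, 11, 10, 13, 2, 1]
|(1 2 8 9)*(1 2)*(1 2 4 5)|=6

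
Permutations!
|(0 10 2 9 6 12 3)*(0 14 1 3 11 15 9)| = 15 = |(0 10 2)(1 3 14)(6 12 11 15 9)|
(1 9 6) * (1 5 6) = (1 9)(5 6) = [0, 9, 2, 3, 4, 6, 5, 7, 8, 1]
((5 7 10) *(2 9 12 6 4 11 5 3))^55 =((2 9 12 6 4 11 5 7 10 3))^55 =(2 11)(3 4)(5 9)(6 10)(7 12)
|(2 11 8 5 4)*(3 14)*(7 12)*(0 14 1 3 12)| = 20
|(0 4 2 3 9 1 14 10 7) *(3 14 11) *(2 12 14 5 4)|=|(0 2 5 4 12 14 10 7)(1 11 3 9)|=8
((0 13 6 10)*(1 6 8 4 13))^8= ((0 1 6 10)(4 13 8))^8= (4 8 13)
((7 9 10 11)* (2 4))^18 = ((2 4)(7 9 10 11))^18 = (7 10)(9 11)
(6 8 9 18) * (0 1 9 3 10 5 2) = (0 1 9 18 6 8 3 10 5 2) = [1, 9, 0, 10, 4, 2, 8, 7, 3, 18, 5, 11, 12, 13, 14, 15, 16, 17, 6]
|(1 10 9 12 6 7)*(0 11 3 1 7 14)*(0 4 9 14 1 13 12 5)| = 12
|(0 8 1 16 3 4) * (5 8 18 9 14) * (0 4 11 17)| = |(0 18 9 14 5 8 1 16 3 11 17)| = 11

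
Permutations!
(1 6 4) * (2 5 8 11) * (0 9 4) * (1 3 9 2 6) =(0 2 5 8 11 6)(3 9 4) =[2, 1, 5, 9, 3, 8, 0, 7, 11, 4, 10, 6]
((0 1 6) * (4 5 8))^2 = ((0 1 6)(4 5 8))^2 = (0 6 1)(4 8 5)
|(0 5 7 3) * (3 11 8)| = |(0 5 7 11 8 3)| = 6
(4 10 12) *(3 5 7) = [0, 1, 2, 5, 10, 7, 6, 3, 8, 9, 12, 11, 4] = (3 5 7)(4 10 12)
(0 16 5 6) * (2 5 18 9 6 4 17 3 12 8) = (0 16 18 9 6)(2 5 4 17 3 12 8) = [16, 1, 5, 12, 17, 4, 0, 7, 2, 6, 10, 11, 8, 13, 14, 15, 18, 3, 9]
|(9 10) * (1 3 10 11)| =5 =|(1 3 10 9 11)|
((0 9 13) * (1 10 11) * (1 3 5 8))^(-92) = ((0 9 13)(1 10 11 3 5 8))^(-92) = (0 9 13)(1 5 11)(3 10 8)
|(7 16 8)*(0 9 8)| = 5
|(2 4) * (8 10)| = 2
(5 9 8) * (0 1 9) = (0 1 9 8 5) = [1, 9, 2, 3, 4, 0, 6, 7, 5, 8]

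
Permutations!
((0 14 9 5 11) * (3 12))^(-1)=((0 14 9 5 11)(3 12))^(-1)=(0 11 5 9 14)(3 12)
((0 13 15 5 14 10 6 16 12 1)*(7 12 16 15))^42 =((16)(0 13 7 12 1)(5 14 10 6 15))^42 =(16)(0 7 1 13 12)(5 10 15 14 6)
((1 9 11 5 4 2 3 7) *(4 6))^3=(1 5 2)(3 9 6)(4 7 11)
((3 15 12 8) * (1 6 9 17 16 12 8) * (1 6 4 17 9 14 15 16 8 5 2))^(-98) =(1 5 14 12 3 17)(2 15 6 16 8 4)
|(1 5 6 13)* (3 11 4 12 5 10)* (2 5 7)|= |(1 10 3 11 4 12 7 2 5 6 13)|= 11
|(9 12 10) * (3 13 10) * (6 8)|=|(3 13 10 9 12)(6 8)|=10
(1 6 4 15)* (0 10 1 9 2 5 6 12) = (0 10 1 12)(2 5 6 4 15 9) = [10, 12, 5, 3, 15, 6, 4, 7, 8, 2, 1, 11, 0, 13, 14, 9]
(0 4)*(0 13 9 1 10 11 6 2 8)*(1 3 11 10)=(0 4 13 9 3 11 6 2 8)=[4, 1, 8, 11, 13, 5, 2, 7, 0, 3, 10, 6, 12, 9]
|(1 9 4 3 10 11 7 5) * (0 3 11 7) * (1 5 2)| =|(0 3 10 7 2 1 9 4 11)| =9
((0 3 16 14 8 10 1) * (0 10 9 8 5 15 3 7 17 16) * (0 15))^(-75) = (0 16)(1 10)(3 15)(5 17)(7 14)(8 9)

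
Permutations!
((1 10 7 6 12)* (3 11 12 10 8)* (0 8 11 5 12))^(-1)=(0 11 1 12 5 3 8)(6 7 10)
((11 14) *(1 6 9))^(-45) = ((1 6 9)(11 14))^(-45) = (11 14)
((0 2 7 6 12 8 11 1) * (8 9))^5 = ((0 2 7 6 12 9 8 11 1))^5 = (0 9 2 8 7 11 6 1 12)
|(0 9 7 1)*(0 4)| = 5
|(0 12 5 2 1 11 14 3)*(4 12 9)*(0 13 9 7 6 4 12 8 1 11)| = |(0 7 6 4 8 1)(2 11 14 3 13 9 12 5)| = 24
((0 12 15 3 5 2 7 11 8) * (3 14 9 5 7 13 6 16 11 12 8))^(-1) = ((0 8)(2 13 6 16 11 3 7 12 15 14 9 5))^(-1) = (0 8)(2 5 9 14 15 12 7 3 11 16 6 13)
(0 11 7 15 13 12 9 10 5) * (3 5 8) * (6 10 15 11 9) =(0 9 15 13 12 6 10 8 3 5)(7 11) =[9, 1, 2, 5, 4, 0, 10, 11, 3, 15, 8, 7, 6, 12, 14, 13]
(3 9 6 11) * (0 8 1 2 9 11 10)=(0 8 1 2 9 6 10)(3 11)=[8, 2, 9, 11, 4, 5, 10, 7, 1, 6, 0, 3]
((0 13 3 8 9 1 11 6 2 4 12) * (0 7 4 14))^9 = (0 14 2 6 11 1 9 8 3 13)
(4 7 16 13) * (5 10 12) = [0, 1, 2, 3, 7, 10, 6, 16, 8, 9, 12, 11, 5, 4, 14, 15, 13] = (4 7 16 13)(5 10 12)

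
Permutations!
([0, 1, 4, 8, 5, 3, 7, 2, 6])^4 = [0, 1, 8, 2, 6, 7, 5, 3, 4]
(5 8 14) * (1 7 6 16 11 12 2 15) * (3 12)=(1 7 6 16 11 3 12 2 15)(5 8 14)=[0, 7, 15, 12, 4, 8, 16, 6, 14, 9, 10, 3, 2, 13, 5, 1, 11]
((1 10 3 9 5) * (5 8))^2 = ((1 10 3 9 8 5))^2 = (1 3 8)(5 10 9)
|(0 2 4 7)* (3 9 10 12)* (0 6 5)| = 12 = |(0 2 4 7 6 5)(3 9 10 12)|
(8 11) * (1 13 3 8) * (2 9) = (1 13 3 8 11)(2 9) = [0, 13, 9, 8, 4, 5, 6, 7, 11, 2, 10, 1, 12, 3]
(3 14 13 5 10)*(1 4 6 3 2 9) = [0, 4, 9, 14, 6, 10, 3, 7, 8, 1, 2, 11, 12, 5, 13] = (1 4 6 3 14 13 5 10 2 9)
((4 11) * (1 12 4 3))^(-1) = ((1 12 4 11 3))^(-1) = (1 3 11 4 12)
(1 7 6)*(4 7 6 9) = [0, 6, 2, 3, 7, 5, 1, 9, 8, 4] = (1 6)(4 7 9)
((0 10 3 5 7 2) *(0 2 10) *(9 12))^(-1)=((3 5 7 10)(9 12))^(-1)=(3 10 7 5)(9 12)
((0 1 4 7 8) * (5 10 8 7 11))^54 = (0 10 11 1 8 5 4)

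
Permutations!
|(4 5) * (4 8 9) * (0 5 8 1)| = |(0 5 1)(4 8 9)| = 3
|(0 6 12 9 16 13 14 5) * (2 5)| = |(0 6 12 9 16 13 14 2 5)| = 9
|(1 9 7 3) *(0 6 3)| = |(0 6 3 1 9 7)| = 6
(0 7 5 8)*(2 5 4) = [7, 1, 5, 3, 2, 8, 6, 4, 0] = (0 7 4 2 5 8)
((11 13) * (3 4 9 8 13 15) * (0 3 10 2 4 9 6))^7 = (0 10 8 6 15 9 4 11 3 2 13)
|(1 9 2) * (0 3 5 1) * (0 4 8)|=8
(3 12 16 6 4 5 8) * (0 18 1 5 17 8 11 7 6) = (0 18 1 5 11 7 6 4 17 8 3 12 16) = [18, 5, 2, 12, 17, 11, 4, 6, 3, 9, 10, 7, 16, 13, 14, 15, 0, 8, 1]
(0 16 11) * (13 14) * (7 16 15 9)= [15, 1, 2, 3, 4, 5, 6, 16, 8, 7, 10, 0, 12, 14, 13, 9, 11]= (0 15 9 7 16 11)(13 14)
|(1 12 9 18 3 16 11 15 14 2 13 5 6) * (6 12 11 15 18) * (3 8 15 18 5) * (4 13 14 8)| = 30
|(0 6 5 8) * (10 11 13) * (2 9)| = |(0 6 5 8)(2 9)(10 11 13)| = 12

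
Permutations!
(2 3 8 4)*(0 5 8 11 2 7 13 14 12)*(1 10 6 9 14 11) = (0 5 8 4 7 13 11 2 3 1 10 6 9 14 12) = [5, 10, 3, 1, 7, 8, 9, 13, 4, 14, 6, 2, 0, 11, 12]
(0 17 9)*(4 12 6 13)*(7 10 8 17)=(0 7 10 8 17 9)(4 12 6 13)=[7, 1, 2, 3, 12, 5, 13, 10, 17, 0, 8, 11, 6, 4, 14, 15, 16, 9]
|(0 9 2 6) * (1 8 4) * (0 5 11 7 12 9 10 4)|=35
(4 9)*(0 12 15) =(0 12 15)(4 9) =[12, 1, 2, 3, 9, 5, 6, 7, 8, 4, 10, 11, 15, 13, 14, 0]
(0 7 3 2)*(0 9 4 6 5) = [7, 1, 9, 2, 6, 0, 5, 3, 8, 4] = (0 7 3 2 9 4 6 5)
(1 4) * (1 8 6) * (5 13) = (1 4 8 6)(5 13) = [0, 4, 2, 3, 8, 13, 1, 7, 6, 9, 10, 11, 12, 5]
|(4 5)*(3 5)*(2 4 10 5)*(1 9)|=6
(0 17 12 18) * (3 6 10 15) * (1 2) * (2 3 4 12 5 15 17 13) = [13, 3, 1, 6, 12, 15, 10, 7, 8, 9, 17, 11, 18, 2, 14, 4, 16, 5, 0] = (0 13 2 1 3 6 10 17 5 15 4 12 18)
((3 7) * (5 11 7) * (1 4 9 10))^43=((1 4 9 10)(3 5 11 7))^43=(1 10 9 4)(3 7 11 5)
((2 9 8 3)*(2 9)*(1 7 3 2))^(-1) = (1 2 8 9 3 7)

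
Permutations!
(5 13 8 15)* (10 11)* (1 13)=(1 13 8 15 5)(10 11)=[0, 13, 2, 3, 4, 1, 6, 7, 15, 9, 11, 10, 12, 8, 14, 5]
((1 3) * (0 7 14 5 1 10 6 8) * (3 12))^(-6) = (0 1 6 14 3)(5 10 7 12 8)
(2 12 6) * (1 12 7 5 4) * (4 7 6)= (1 12 4)(2 6)(5 7)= [0, 12, 6, 3, 1, 7, 2, 5, 8, 9, 10, 11, 4]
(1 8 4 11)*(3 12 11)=(1 8 4 3 12 11)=[0, 8, 2, 12, 3, 5, 6, 7, 4, 9, 10, 1, 11]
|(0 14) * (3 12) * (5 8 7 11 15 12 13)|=8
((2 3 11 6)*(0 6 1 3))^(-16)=((0 6 2)(1 3 11))^(-16)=(0 2 6)(1 11 3)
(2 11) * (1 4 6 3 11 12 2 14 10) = (1 4 6 3 11 14 10)(2 12) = [0, 4, 12, 11, 6, 5, 3, 7, 8, 9, 1, 14, 2, 13, 10]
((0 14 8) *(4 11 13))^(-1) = (0 8 14)(4 13 11)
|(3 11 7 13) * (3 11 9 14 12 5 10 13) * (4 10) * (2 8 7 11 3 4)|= |(2 8 7 4 10 13 3 9 14 12 5)|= 11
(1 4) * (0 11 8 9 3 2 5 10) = (0 11 8 9 3 2 5 10)(1 4) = [11, 4, 5, 2, 1, 10, 6, 7, 9, 3, 0, 8]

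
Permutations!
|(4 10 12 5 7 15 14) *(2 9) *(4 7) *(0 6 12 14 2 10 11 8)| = 42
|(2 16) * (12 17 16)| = |(2 12 17 16)| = 4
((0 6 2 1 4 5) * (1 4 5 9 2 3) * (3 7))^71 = (0 5 1 3 7 6)(2 9 4)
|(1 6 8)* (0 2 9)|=3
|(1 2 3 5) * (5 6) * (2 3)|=|(1 3 6 5)|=4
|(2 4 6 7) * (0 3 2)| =6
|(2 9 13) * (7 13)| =|(2 9 7 13)| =4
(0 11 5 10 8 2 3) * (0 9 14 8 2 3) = (0 11 5 10 2)(3 9 14 8) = [11, 1, 0, 9, 4, 10, 6, 7, 3, 14, 2, 5, 12, 13, 8]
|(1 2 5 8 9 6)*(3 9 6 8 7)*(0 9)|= |(0 9 8 6 1 2 5 7 3)|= 9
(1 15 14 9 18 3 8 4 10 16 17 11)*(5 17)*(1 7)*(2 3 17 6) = [0, 15, 3, 8, 10, 6, 2, 1, 4, 18, 16, 7, 12, 13, 9, 14, 5, 11, 17] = (1 15 14 9 18 17 11 7)(2 3 8 4 10 16 5 6)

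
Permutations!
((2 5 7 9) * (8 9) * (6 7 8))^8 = ((2 5 8 9)(6 7))^8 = (9)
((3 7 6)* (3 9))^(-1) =((3 7 6 9))^(-1) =(3 9 6 7)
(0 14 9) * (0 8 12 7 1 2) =[14, 2, 0, 3, 4, 5, 6, 1, 12, 8, 10, 11, 7, 13, 9] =(0 14 9 8 12 7 1 2)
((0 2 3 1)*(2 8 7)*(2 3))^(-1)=(0 1 3 7 8)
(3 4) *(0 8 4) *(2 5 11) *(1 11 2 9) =[8, 11, 5, 0, 3, 2, 6, 7, 4, 1, 10, 9] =(0 8 4 3)(1 11 9)(2 5)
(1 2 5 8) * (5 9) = (1 2 9 5 8) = [0, 2, 9, 3, 4, 8, 6, 7, 1, 5]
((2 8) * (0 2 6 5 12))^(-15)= ((0 2 8 6 5 12))^(-15)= (0 6)(2 5)(8 12)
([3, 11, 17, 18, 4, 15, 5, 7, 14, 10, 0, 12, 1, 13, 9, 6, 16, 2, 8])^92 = [3, 12, 2, 18, 4, 6, 15, 7, 14, 10, 0, 1, 11, 13, 9, 5, 16, 17, 8]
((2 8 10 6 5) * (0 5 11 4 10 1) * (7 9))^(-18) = ((0 5 2 8 1)(4 10 6 11)(7 9))^(-18) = (0 2 1 5 8)(4 6)(10 11)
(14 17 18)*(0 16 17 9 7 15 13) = (0 16 17 18 14 9 7 15 13) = [16, 1, 2, 3, 4, 5, 6, 15, 8, 7, 10, 11, 12, 0, 9, 13, 17, 18, 14]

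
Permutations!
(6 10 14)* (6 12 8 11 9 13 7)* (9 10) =(6 9 13 7)(8 11 10 14 12) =[0, 1, 2, 3, 4, 5, 9, 6, 11, 13, 14, 10, 8, 7, 12]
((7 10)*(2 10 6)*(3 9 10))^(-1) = ((2 3 9 10 7 6))^(-1) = (2 6 7 10 9 3)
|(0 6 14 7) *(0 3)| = |(0 6 14 7 3)| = 5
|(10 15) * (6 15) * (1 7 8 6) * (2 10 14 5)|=|(1 7 8 6 15 14 5 2 10)|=9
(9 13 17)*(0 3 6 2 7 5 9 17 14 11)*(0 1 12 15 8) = (17)(0 3 6 2 7 5 9 13 14 11 1 12 15 8) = [3, 12, 7, 6, 4, 9, 2, 5, 0, 13, 10, 1, 15, 14, 11, 8, 16, 17]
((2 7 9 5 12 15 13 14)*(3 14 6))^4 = ((2 7 9 5 12 15 13 6 3 14))^4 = (2 12 3 9 13)(5 6 7 15 14)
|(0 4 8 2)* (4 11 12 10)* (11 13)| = |(0 13 11 12 10 4 8 2)| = 8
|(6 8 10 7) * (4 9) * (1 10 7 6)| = 10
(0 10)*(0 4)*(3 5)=(0 10 4)(3 5)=[10, 1, 2, 5, 0, 3, 6, 7, 8, 9, 4]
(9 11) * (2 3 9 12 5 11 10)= (2 3 9 10)(5 11 12)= [0, 1, 3, 9, 4, 11, 6, 7, 8, 10, 2, 12, 5]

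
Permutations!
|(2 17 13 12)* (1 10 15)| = 12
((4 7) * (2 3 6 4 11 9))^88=(2 7 3 11 6 9 4)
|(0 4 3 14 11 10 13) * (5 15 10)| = |(0 4 3 14 11 5 15 10 13)| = 9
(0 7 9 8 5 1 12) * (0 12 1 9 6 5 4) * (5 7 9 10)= (12)(0 9 8 4)(5 10)(6 7)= [9, 1, 2, 3, 0, 10, 7, 6, 4, 8, 5, 11, 12]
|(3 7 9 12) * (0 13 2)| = 12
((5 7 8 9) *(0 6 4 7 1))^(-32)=((0 6 4 7 8 9 5 1))^(-32)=(9)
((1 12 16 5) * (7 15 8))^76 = ((1 12 16 5)(7 15 8))^76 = (16)(7 15 8)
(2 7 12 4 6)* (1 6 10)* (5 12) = (1 6 2 7 5 12 4 10) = [0, 6, 7, 3, 10, 12, 2, 5, 8, 9, 1, 11, 4]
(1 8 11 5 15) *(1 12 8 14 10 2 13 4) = (1 14 10 2 13 4)(5 15 12 8 11) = [0, 14, 13, 3, 1, 15, 6, 7, 11, 9, 2, 5, 8, 4, 10, 12]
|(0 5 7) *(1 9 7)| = 5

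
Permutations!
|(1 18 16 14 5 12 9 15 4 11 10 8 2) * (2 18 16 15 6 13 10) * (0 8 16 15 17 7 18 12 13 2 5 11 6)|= 60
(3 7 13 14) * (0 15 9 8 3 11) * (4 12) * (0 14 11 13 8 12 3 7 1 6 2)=(0 15 9 12 4 3 1 6 2)(7 8)(11 14 13)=[15, 6, 0, 1, 3, 5, 2, 8, 7, 12, 10, 14, 4, 11, 13, 9]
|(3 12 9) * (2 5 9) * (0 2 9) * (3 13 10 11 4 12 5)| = 12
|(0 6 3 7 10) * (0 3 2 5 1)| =15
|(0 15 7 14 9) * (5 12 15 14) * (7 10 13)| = 6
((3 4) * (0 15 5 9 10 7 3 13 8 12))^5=((0 15 5 9 10 7 3 4 13 8 12))^5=(0 7 12 10 8 9 13 5 4 15 3)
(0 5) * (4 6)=(0 5)(4 6)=[5, 1, 2, 3, 6, 0, 4]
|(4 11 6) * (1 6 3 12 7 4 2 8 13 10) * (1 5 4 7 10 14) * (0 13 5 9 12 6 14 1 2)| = |(0 13 1 14 2 8 5 4 11 3 6)(9 12 10)| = 33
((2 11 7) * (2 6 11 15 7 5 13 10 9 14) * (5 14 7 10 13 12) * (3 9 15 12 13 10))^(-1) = (2 14 11 6 7 9 3 15 10 13 5 12) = ((2 12 5 13 10 15 3 9 7 6 11 14))^(-1)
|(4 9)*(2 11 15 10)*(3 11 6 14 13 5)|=18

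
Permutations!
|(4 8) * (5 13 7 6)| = 4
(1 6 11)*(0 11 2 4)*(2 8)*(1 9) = (0 11 9 1 6 8 2 4) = [11, 6, 4, 3, 0, 5, 8, 7, 2, 1, 10, 9]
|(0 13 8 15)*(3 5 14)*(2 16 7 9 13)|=24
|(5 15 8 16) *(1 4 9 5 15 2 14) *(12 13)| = 6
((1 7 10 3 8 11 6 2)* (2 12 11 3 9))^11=(1 7 10 9 2)(3 8)(6 11 12)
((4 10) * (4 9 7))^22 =((4 10 9 7))^22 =(4 9)(7 10)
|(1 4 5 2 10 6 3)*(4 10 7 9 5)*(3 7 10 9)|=|(1 9 5 2 10 6 7 3)|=8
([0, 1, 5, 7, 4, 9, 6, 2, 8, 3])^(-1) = [0, 1, 7, 9, 4, 2, 6, 3, 8, 5]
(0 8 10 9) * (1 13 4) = (0 8 10 9)(1 13 4) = [8, 13, 2, 3, 1, 5, 6, 7, 10, 0, 9, 11, 12, 4]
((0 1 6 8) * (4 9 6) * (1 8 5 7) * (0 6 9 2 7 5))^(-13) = (9)(0 6 8)(1 7 2 4)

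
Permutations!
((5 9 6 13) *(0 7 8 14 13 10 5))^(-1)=(0 13 14 8 7)(5 10 6 9)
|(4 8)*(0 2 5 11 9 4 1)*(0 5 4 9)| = |(0 2 4 8 1 5 11)| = 7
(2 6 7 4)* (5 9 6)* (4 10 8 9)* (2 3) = (2 5 4 3)(6 7 10 8 9) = [0, 1, 5, 2, 3, 4, 7, 10, 9, 6, 8]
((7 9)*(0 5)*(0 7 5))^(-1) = (5 9 7)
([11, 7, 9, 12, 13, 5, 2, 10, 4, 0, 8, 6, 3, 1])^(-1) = [9, 13, 6, 12, 8, 5, 11, 1, 10, 2, 7, 0, 3, 4]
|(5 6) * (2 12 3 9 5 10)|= 7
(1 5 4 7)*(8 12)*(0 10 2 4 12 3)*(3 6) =[10, 5, 4, 0, 7, 12, 3, 1, 6, 9, 2, 11, 8] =(0 10 2 4 7 1 5 12 8 6 3)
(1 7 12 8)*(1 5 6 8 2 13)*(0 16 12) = (0 16 12 2 13 1 7)(5 6 8) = [16, 7, 13, 3, 4, 6, 8, 0, 5, 9, 10, 11, 2, 1, 14, 15, 12]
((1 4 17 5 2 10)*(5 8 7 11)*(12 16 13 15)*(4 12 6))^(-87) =((1 12 16 13 15 6 4 17 8 7 11 5 2 10))^(-87) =(1 5 8 6 16 10 11 17 15 12 2 7 4 13)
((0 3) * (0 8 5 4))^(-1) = (0 4 5 8 3)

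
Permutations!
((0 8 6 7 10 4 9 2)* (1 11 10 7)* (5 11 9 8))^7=(0 1 4 5 9 8 11 2 6 10)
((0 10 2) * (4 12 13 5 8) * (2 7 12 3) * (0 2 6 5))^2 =(0 7 13 10 12)(3 5 4 6 8)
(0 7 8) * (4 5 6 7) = (0 4 5 6 7 8) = [4, 1, 2, 3, 5, 6, 7, 8, 0]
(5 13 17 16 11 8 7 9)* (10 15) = [0, 1, 2, 3, 4, 13, 6, 9, 7, 5, 15, 8, 12, 17, 14, 10, 11, 16] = (5 13 17 16 11 8 7 9)(10 15)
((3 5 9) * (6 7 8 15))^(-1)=((3 5 9)(6 7 8 15))^(-1)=(3 9 5)(6 15 8 7)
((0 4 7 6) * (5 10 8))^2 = ((0 4 7 6)(5 10 8))^2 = (0 7)(4 6)(5 8 10)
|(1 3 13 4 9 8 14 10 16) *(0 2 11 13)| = |(0 2 11 13 4 9 8 14 10 16 1 3)| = 12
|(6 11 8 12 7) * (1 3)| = |(1 3)(6 11 8 12 7)| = 10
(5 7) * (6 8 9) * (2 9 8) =(2 9 6)(5 7) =[0, 1, 9, 3, 4, 7, 2, 5, 8, 6]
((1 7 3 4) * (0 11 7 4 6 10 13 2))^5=(0 10 7 2 6 11 13 3)(1 4)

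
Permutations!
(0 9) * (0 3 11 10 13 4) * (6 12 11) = (0 9 3 6 12 11 10 13 4) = [9, 1, 2, 6, 0, 5, 12, 7, 8, 3, 13, 10, 11, 4]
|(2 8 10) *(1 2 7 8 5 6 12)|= 15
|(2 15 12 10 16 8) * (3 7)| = |(2 15 12 10 16 8)(3 7)| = 6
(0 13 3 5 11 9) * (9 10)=[13, 1, 2, 5, 4, 11, 6, 7, 8, 0, 9, 10, 12, 3]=(0 13 3 5 11 10 9)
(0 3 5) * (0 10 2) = (0 3 5 10 2) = [3, 1, 0, 5, 4, 10, 6, 7, 8, 9, 2]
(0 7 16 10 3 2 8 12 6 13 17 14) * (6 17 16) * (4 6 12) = (0 7 12 17 14)(2 8 4 6 13 16 10 3) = [7, 1, 8, 2, 6, 5, 13, 12, 4, 9, 3, 11, 17, 16, 0, 15, 10, 14]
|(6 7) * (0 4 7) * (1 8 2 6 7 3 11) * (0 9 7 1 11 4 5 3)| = 12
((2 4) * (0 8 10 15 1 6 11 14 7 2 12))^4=(0 1 7)(2 8 6)(4 10 11)(12 15 14)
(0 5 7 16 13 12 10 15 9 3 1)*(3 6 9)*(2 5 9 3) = (0 9 6 3 1)(2 5 7 16 13 12 10 15) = [9, 0, 5, 1, 4, 7, 3, 16, 8, 6, 15, 11, 10, 12, 14, 2, 13]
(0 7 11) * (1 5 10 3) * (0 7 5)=[5, 0, 2, 1, 4, 10, 6, 11, 8, 9, 3, 7]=(0 5 10 3 1)(7 11)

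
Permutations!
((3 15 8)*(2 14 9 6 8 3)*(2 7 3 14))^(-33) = (3 14 6 7 15 9 8)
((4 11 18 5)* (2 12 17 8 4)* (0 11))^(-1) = ((0 11 18 5 2 12 17 8 4))^(-1) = (0 4 8 17 12 2 5 18 11)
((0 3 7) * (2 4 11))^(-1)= (0 7 3)(2 11 4)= ((0 3 7)(2 4 11))^(-1)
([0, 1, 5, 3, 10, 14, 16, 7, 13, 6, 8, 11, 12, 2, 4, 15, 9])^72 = (16)(2 14 10 13 5 4 8)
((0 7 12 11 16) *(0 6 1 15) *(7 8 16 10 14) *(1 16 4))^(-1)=(0 15 1 4 8)(6 16)(7 14 10 11 12)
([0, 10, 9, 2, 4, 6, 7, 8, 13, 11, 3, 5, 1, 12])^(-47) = (1 10 3 2 9 11 5 6 7 8 13 12)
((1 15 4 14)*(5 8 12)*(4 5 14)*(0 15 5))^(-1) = (0 15)(1 14 12 8 5)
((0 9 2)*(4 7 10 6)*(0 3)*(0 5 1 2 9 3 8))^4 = (10)(0 2 5)(1 3 8)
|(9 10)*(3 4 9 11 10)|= |(3 4 9)(10 11)|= 6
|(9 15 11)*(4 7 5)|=3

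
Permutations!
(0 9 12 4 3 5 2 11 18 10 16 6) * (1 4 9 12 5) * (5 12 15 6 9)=(0 15 6)(1 4 3)(2 11 18 10 16 9 12 5)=[15, 4, 11, 1, 3, 2, 0, 7, 8, 12, 16, 18, 5, 13, 14, 6, 9, 17, 10]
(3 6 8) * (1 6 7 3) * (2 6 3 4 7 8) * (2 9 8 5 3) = (1 2 6 9 8)(3 5)(4 7) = [0, 2, 6, 5, 7, 3, 9, 4, 1, 8]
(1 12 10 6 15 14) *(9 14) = (1 12 10 6 15 9 14) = [0, 12, 2, 3, 4, 5, 15, 7, 8, 14, 6, 11, 10, 13, 1, 9]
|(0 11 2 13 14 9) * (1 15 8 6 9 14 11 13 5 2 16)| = |(0 13 11 16 1 15 8 6 9)(2 5)| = 18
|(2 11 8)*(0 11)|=4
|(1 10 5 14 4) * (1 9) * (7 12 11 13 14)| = 10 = |(1 10 5 7 12 11 13 14 4 9)|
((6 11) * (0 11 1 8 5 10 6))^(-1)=(0 11)(1 6 10 5 8)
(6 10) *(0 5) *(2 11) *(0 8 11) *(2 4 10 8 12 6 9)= (0 5 12 6 8 11 4 10 9 2)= [5, 1, 0, 3, 10, 12, 8, 7, 11, 2, 9, 4, 6]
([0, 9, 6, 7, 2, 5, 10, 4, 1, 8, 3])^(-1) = [0, 8, 4, 10, 7, 5, 2, 3, 9, 1, 6]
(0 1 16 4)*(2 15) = (0 1 16 4)(2 15) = [1, 16, 15, 3, 0, 5, 6, 7, 8, 9, 10, 11, 12, 13, 14, 2, 4]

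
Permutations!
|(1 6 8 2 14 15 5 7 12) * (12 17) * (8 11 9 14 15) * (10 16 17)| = |(1 6 11 9 14 8 2 15 5 7 10 16 17 12)| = 14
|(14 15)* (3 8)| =2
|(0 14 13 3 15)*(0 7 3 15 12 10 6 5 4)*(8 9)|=22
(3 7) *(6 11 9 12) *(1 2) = (1 2)(3 7)(6 11 9 12) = [0, 2, 1, 7, 4, 5, 11, 3, 8, 12, 10, 9, 6]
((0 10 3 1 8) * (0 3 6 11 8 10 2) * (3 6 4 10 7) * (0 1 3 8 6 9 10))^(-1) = (0 4 10 9 8 7 1 2)(6 11)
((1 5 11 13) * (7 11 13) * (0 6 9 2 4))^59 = ((0 6 9 2 4)(1 5 13)(7 11))^59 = (0 4 2 9 6)(1 13 5)(7 11)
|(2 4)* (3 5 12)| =6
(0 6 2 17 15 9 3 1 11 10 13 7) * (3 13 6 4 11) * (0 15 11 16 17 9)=(0 4 16 17 11 10 6 2 9 13 7 15)(1 3)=[4, 3, 9, 1, 16, 5, 2, 15, 8, 13, 6, 10, 12, 7, 14, 0, 17, 11]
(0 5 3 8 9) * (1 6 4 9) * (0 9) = [5, 6, 2, 8, 0, 3, 4, 7, 1, 9] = (9)(0 5 3 8 1 6 4)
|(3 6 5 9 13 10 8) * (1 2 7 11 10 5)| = 24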